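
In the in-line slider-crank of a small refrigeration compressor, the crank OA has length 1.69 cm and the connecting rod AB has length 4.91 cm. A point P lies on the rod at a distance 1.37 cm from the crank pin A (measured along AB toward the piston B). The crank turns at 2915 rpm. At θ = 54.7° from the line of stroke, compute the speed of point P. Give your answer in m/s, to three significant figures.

4.95

ω = 305.3 rad/s.  Crank-pin speed |V_A| = rω = 5.1589 m/s, perpendicular to OA.
Rod angle: sinφ = −(r/L) sinθ ⇒ φ = -16.315°; ω_rod = −rω cosθ/√(L²−r²sin²θ) = -63.262 rad/s.
V_P = V_A + ω_rod × AP, with AP = 0.0137 m along the rod.
Components: V_Px = −rω sinθ − a·ω_rod·sinφ = -4.4538 m/s;  V_Py = rω cosθ + a·ω_rod·cosφ = +2.1493 m/s.
|V_P| = √(V_Px² + V_Py²) = 4.9453 m/s.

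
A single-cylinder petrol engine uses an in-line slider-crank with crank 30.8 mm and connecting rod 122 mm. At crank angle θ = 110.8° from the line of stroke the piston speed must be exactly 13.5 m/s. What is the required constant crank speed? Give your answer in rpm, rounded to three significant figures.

4930

For an in-line slider-crank, |v_piston| = rω|sinθ|·[1 + r cosθ/√(L² − r² sin²θ)].
With r = 0.0308 m, L = 0.122 m, θ = 110.8°: the bracketed kinematic factor |dx/dθ| = 0.026136 m.
ω = v/|dx/dθ| = 13.5/0.026136 = 516.52 rad/s.
N = 60ω/(2π) = 4932.4 rpm.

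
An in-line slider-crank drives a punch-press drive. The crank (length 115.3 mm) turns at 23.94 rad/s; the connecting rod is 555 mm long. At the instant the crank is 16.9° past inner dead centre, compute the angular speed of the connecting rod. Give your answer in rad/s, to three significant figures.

4.77

ω = 23.94 rad/s
The rod makes angle φ with the slider axis where L sinφ = r sinθ; differentiating, L cosφ·φ̇ = r ω cosθ.
L cosφ = √(L² − r² sin²θ) = 0.55399 m.
|ω_rod| = r ω |cosθ| / √(L² − r² sin²θ) = 0.1153·23.94·0.95681/0.55399 = 4.7674 rad/s.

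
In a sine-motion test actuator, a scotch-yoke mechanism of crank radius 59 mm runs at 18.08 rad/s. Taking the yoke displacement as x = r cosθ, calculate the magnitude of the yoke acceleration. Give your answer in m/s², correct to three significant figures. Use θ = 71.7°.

ω = 18.08 rad/s
x = r cosθ ⇒ ẍ = −rω² cosθ (ω constant).
|a| = rω²|cosθ| = 0.059·(18.08)²·|cos 71.7°| = 6.0558 m/s².

6.06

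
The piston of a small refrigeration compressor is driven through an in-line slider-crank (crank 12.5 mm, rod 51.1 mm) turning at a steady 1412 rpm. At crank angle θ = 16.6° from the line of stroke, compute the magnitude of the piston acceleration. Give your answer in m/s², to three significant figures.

318

ω = 2π·1412/60 = 147.9 rad/s
x(θ) = r cosθ + √(L² − r² sin²θ); with ω constant, a = ω²·d²x/dθ².
d²x/dθ² = −r cosθ − r²(cos2θ)/√u − r⁴ sin²2θ/(4u^{3/2}),  u = L² − r² sin²θ = 0.00259846 m².
Substituting r = 0.0125 m, L = 0.0511 m, θ = 16.6°: d²x/dθ² = -0.014558 m.
a = ω²·d²x/dθ² = (147.9)²·(-0.014558) = -318.29 m/s²;  |a| = 318.29 m/s².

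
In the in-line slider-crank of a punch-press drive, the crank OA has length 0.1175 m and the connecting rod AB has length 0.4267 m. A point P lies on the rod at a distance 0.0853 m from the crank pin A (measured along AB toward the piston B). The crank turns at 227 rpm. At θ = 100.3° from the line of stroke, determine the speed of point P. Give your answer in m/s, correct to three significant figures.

2.75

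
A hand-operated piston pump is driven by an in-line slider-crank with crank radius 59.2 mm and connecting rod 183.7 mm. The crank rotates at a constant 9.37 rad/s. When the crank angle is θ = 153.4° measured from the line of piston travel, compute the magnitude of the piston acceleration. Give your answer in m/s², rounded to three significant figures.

ω = 9.37 rad/s
x(θ) = r cosθ + √(L² − r² sin²θ); with ω constant, a = ω²·d²x/dθ².
d²x/dθ² = −r cosθ − r²(cos2θ)/√u − r⁴ sin²2θ/(4u^{3/2}),  u = L² − r² sin²θ = 0.0330431 m².
Substituting r = 0.0592 m, L = 0.1837 m, θ = 153.4°: d²x/dθ² = +0.041057 m.
a = ω²·d²x/dθ² = (9.37)²·(+0.041057) = +3.6047 m/s²;  |a| = 3.6047 m/s².

3.60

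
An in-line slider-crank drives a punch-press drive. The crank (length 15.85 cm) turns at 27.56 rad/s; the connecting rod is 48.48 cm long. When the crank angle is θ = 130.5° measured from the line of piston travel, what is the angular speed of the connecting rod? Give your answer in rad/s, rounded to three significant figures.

ω = 27.56 rad/s
The rod makes angle φ with the slider axis where L sinφ = r sinθ; differentiating, L cosφ·φ̇ = r ω cosθ.
L cosφ = √(L² − r² sin²θ) = 0.46958 m.
|ω_rod| = r ω |cosθ| / √(L² − r² sin²θ) = 0.1585·27.56·0.64945/0.46958 = 6.0415 rad/s.

6.04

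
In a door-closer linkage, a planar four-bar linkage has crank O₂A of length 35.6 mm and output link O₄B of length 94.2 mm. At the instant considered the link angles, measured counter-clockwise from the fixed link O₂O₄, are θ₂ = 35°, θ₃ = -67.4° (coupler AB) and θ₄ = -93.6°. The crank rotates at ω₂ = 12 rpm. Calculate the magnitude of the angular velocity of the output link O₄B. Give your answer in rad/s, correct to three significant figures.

ω₂ = 1.257 rad/s (from 12 rpm).
Differentiating the loop-closure r₂e^{iθ₂}+r₃e^{iθ₃}=r₁+r₄e^{iθ₄} gives r₂ω₂e^{iθ₂}+r₃ω₃e^{iθ₃}=r₄ω₄e^{iθ₄}.
Eliminating the other unknown: ω₄ = r₂ω₂ sin(θ₂−θ₃) / [r₄ sin(θ₄−θ₃)].
Numerator sine = +0.97667; denominator sine = -0.44151.
Result = 0.0356·1.257·(+0.97667) / (0.0942·(-0.44151)) = -1.0506 rad/s; magnitude 1.0506 rad/s.

1.05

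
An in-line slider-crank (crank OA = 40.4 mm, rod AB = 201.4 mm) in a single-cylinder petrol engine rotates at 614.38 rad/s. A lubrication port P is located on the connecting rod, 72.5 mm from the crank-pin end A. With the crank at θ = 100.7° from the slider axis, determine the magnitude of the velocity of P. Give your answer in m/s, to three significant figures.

24.2

ω = 614.4 rad/s.  Crank-pin speed |V_A| = rω = 24.821 m/s, perpendicular to OA.
Rod angle: sinφ = −(r/L) sinθ ⇒ φ = -11.368°; ω_rod = −rω cosθ/√(L²−r²sin²θ) = +23.34 rad/s.
V_P = V_A + ω_rod × AP, with AP = 0.0725 m along the rod.
Components: V_Px = −rω sinθ − a·ω_rod·sinφ = -24.056 m/s;  V_Py = rω cosθ + a·ω_rod·cosφ = -2.9495 m/s.
|V_P| = √(V_Px² + V_Py²) = 24.236 m/s.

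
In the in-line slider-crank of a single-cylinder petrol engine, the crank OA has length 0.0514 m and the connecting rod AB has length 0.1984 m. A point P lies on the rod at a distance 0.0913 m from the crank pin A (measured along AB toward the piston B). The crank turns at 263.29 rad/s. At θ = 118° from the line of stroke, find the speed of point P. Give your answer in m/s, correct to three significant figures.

ω = 263.3 rad/s.  Crank-pin speed |V_A| = rω = 13.533 m/s, perpendicular to OA.
Rod angle: sinφ = −(r/L) sinθ ⇒ φ = -13.223°; ω_rod = −rω cosθ/√(L²−r²sin²θ) = +32.895 rad/s.
V_P = V_A + ω_rod × AP, with AP = 0.0913 m along the rod.
Components: V_Px = −rω sinθ − a·ω_rod·sinφ = -11.262 m/s;  V_Py = rω cosθ + a·ω_rod·cosφ = -3.4297 m/s.
|V_P| = √(V_Px² + V_Py²) = 11.773 m/s.

11.8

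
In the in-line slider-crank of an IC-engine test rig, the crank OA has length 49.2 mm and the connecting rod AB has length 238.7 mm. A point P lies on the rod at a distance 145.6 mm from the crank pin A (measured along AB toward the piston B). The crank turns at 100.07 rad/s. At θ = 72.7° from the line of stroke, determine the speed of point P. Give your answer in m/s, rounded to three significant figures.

ω = 100.1 rad/s.  Crank-pin speed |V_A| = rω = 4.9234 m/s, perpendicular to OA.
Rod angle: sinφ = −(r/L) sinθ ⇒ φ = -11.349°; ω_rod = −rω cosθ/√(L²−r²sin²θ) = -6.256 rad/s.
V_P = V_A + ω_rod × AP, with AP = 0.1456 m along the rod.
Components: V_Px = −rω sinθ − a·ω_rod·sinφ = -4.88 m/s;  V_Py = rω cosθ + a·ω_rod·cosφ = +0.57105 m/s.
|V_P| = √(V_Px² + V_Py²) = 4.9133 m/s.

4.91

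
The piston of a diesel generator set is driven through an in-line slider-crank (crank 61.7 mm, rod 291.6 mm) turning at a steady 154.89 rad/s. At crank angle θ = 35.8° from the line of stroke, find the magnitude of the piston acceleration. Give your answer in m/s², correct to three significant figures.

ω = 154.9 rad/s
x(θ) = r cosθ + √(L² − r² sin²θ); with ω constant, a = ω²·d²x/dθ².
d²x/dθ² = −r cosθ − r²(cos2θ)/√u − r⁴ sin²2θ/(4u^{3/2}),  u = L² − r² sin²θ = 0.0837279 m².
Substituting r = 0.0617 m, L = 0.2916 m, θ = 35.8°: d²x/dθ² = -0.05433 m.
a = ω²·d²x/dθ² = (154.9)²·(-0.05433) = -1303.4 m/s²;  |a| = 1303.4 m/s².

1300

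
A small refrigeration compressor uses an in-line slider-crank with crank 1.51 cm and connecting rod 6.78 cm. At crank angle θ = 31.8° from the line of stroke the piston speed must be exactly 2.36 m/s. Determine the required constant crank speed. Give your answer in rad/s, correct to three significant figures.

For an in-line slider-crank, |v_piston| = rω|sinθ|·[1 + r cosθ/√(L² − r² sin²θ)].
With r = 0.0151 m, L = 0.0678 m, θ = 31.8°: the bracketed kinematic factor |dx/dθ| = 0.0094736 m.
ω = v/|dx/dθ| = 2.36/0.0094736 = 249.11 rad/s.

249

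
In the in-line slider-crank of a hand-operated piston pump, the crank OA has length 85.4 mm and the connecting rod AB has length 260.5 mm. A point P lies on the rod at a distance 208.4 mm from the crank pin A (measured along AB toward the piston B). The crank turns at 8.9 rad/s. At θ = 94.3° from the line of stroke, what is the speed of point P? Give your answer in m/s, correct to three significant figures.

0.742

ω = 8.9 rad/s.  Crank-pin speed |V_A| = rω = 0.76006 m/s, perpendicular to OA.
Rod angle: sinφ = −(r/L) sinθ ⇒ φ = -19.081°; ω_rod = −rω cosθ/√(L²−r²sin²θ) = +0.23148 rad/s.
V_P = V_A + ω_rod × AP, with AP = 0.2084 m along the rod.
Components: V_Px = −rω sinθ − a·ω_rod·sinφ = -0.74215 m/s;  V_Py = rω cosθ + a·ω_rod·cosφ = -0.011398 m/s.
|V_P| = √(V_Px² + V_Py²) = 0.74224 m/s.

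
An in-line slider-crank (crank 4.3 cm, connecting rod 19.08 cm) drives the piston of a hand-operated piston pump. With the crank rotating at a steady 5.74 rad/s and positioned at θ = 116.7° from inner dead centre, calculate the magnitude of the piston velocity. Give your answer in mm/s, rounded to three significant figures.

ω = 5.74 rad/s
For an in-line slider-crank, x = r cosθ + √(L² − r² sin²θ), so v = −rω sinθ·[1 + r cosθ/√(L² − r² sin²θ)].
With r = 0.043 m, L = 0.1908 m, θ = 116.7°: √(L² − r² sin²θ) = 0.18689 m.
v = −0.043·5.74·0.89337·[1 + 0.043·-0.44932/0.18689] = -0.19771 m/s.
|v| = 0.19771 m/s = 197.71 mm/s.

198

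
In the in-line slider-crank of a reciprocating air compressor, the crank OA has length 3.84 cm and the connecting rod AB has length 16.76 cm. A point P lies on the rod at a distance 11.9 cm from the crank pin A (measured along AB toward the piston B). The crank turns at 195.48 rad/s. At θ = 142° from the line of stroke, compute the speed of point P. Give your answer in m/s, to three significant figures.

4.37

ω = 195.5 rad/s.  Crank-pin speed |V_A| = rω = 7.5064 m/s, perpendicular to OA.
Rod angle: sinφ = −(r/L) sinθ ⇒ φ = -8.109°; ω_rod = −rω cosθ/√(L²−r²sin²θ) = +35.65 rad/s.
V_P = V_A + ω_rod × AP, with AP = 0.119 m along the rod.
Components: V_Px = −rω sinθ − a·ω_rod·sinφ = -4.023 m/s;  V_Py = rω cosθ + a·ω_rod·cosφ = -1.7153 m/s.
|V_P| = √(V_Px² + V_Py²) = 4.3734 m/s.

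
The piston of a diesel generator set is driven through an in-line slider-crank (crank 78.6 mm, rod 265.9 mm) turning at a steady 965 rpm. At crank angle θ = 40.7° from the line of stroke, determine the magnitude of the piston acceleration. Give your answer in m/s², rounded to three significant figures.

650

ω = 2π·965/60 = 101.1 rad/s
x(θ) = r cosθ + √(L² − r² sin²θ); with ω constant, a = ω²·d²x/dθ².
d²x/dθ² = −r cosθ − r²(cos2θ)/√u − r⁴ sin²2θ/(4u^{3/2}),  u = L² − r² sin²θ = 0.0680757 m².
Substituting r = 0.0786 m, L = 0.2659 m, θ = 40.7°: d²x/dθ² = -0.063655 m.
a = ω²·d²x/dθ² = (101.1)²·(-0.063655) = -650.05 m/s²;  |a| = 650.05 m/s².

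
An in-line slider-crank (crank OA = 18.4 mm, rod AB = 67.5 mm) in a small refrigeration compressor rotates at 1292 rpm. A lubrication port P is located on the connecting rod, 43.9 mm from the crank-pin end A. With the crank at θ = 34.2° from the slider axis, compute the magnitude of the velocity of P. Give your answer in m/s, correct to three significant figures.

1.76

ω = 135.3 rad/s.  Crank-pin speed |V_A| = rω = 2.4895 m/s, perpendicular to OA.
Rod angle: sinφ = −(r/L) sinθ ⇒ φ = -8.814°; ω_rod = −rω cosθ/√(L²−r²sin²θ) = -30.868 rad/s.
V_P = V_A + ω_rod × AP, with AP = 0.0439 m along the rod.
Components: V_Px = −rω sinθ − a·ω_rod·sinφ = -1.6069 m/s;  V_Py = rω cosθ + a·ω_rod·cosφ = +0.71989 m/s.
|V_P| = √(V_Px² + V_Py²) = 1.7608 m/s.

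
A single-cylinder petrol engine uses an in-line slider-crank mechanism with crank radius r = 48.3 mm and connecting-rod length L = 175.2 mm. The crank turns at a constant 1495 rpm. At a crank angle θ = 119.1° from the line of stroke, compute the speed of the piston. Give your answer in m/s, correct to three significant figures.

ω = 2π·1495/60 = 156.6 rad/s
For an in-line slider-crank, x = r cosθ + √(L² − r² sin²θ), so v = −rω sinθ·[1 + r cosθ/√(L² − r² sin²θ)].
With r = 0.0483 m, L = 0.1752 m, θ = 119.1°: √(L² − r² sin²θ) = 0.17004 m.
v = −0.0483·156.6·0.87377·[1 + 0.0483·-0.48634/0.17004] = -5.6944 m/s.
|v| = 5.6944 m/s.

5.69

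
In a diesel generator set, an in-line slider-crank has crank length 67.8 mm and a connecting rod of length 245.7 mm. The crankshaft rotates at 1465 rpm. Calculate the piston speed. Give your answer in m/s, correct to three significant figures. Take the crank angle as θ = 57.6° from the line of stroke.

10.1

ω = 2π·1465/60 = 153.4 rad/s
For an in-line slider-crank, x = r cosθ + √(L² − r² sin²θ), so v = −rω sinθ·[1 + r cosθ/√(L² − r² sin²θ)].
With r = 0.0678 m, L = 0.2457 m, θ = 57.6°: √(L² − r² sin²θ) = 0.23894 m.
v = −0.0678·153.4·0.84433·[1 + 0.0678·0.53583/0.23894] = -10.118 m/s.
|v| = 10.118 m/s.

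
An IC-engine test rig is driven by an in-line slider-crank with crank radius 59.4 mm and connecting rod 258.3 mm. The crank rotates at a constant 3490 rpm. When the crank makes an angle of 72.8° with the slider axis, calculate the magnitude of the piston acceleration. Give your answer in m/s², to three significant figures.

811

ω = 2π·3490/60 = 365.5 rad/s
x(θ) = r cosθ + √(L² − r² sin²θ); with ω constant, a = ω²·d²x/dθ².
d²x/dθ² = −r cosθ − r²(cos2θ)/√u − r⁴ sin²2θ/(4u^{3/2}),  u = L² − r² sin²θ = 0.0634991 m².
Substituting r = 0.0594 m, L = 0.2583 m, θ = 72.8°: d²x/dθ² = -0.0060739 m.
a = ω²·d²x/dθ² = (365.5)²·(-0.0060739) = -811.29 m/s²;  |a| = 811.29 m/s².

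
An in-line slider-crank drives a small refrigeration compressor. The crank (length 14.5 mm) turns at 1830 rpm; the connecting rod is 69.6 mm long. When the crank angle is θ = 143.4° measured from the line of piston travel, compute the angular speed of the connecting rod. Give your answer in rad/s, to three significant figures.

32.3

ω = 191.6 rad/s (converted from 1830 rpm).
The rod makes angle φ with the slider axis where L sinφ = r sinθ; differentiating, L cosφ·φ̇ = r ω cosθ.
L cosφ = √(L² − r² sin²θ) = 0.069061 m.
|ω_rod| = r ω |cosθ| / √(L² − r² sin²θ) = 0.0145·191.6·0.80282/0.069061 = 32.302 rad/s.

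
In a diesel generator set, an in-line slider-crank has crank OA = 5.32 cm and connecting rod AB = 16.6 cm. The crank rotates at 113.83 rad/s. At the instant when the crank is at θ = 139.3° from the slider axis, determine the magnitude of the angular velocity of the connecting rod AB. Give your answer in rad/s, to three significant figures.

ω = 113.8 rad/s
The rod makes angle φ with the slider axis where L sinφ = r sinθ; differentiating, L cosφ·φ̇ = r ω cosθ.
L cosφ = √(L² − r² sin²θ) = 0.16233 m.
|ω_rod| = r ω |cosθ| / √(L² − r² sin²θ) = 0.0532·113.8·0.75813/0.16233 = 28.282 rad/s.

28.3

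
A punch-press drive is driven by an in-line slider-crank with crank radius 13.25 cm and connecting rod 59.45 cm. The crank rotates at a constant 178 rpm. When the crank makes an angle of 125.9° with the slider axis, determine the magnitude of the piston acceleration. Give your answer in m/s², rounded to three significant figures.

30.1

ω = 2π·178/60 = 18.64 rad/s
x(θ) = r cosθ + √(L² − r² sin²θ); with ω constant, a = ω²·d²x/dθ².
d²x/dθ² = −r cosθ − r²(cos2θ)/√u − r⁴ sin²2θ/(4u^{3/2}),  u = L² − r² sin²θ = 0.34191 m².
Substituting r = 0.1325 m, L = 0.5945 m, θ = 125.9°: d²x/dθ² = +0.086724 m.
a = ω²·d²x/dθ² = (18.64)²·(+0.086724) = +30.133 m/s²;  |a| = 30.133 m/s².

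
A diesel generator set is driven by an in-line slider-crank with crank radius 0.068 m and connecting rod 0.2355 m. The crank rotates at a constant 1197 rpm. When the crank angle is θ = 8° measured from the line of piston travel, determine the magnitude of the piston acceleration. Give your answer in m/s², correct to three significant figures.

ω = 2π·1197/60 = 125.3 rad/s
x(θ) = r cosθ + √(L² − r² sin²θ); with ω constant, a = ω²·d²x/dθ².
d²x/dθ² = −r cosθ − r²(cos2θ)/√u − r⁴ sin²2θ/(4u^{3/2}),  u = L² − r² sin²θ = 0.0553707 m².
Substituting r = 0.068 m, L = 0.2355 m, θ = 8°: d²x/dθ² = -0.086259 m.
a = ω²·d²x/dθ² = (125.3)²·(-0.086259) = -1355.3 m/s²;  |a| = 1355.3 m/s².

1360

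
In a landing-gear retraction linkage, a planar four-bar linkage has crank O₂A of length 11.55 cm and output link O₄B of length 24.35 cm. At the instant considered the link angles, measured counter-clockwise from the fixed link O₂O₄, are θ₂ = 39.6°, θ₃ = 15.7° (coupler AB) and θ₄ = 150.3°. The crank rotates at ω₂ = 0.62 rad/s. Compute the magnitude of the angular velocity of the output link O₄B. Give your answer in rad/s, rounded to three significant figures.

0.167

ω₂ = 0.62 rad/s
Differentiating the loop-closure r₂e^{iθ₂}+r₃e^{iθ₃}=r₁+r₄e^{iθ₄} gives r₂ω₂e^{iθ₂}+r₃ω₃e^{iθ₃}=r₄ω₄e^{iθ₄}.
Eliminating the other unknown: ω₄ = r₂ω₂ sin(θ₂−θ₃) / [r₄ sin(θ₄−θ₃)].
Numerator sine = +0.40514; denominator sine = +0.71203.
Result = 0.1155·0.62·(+0.40514) / (0.2435·(+0.71203)) = +0.16733 rad/s; magnitude 0.16733 rad/s.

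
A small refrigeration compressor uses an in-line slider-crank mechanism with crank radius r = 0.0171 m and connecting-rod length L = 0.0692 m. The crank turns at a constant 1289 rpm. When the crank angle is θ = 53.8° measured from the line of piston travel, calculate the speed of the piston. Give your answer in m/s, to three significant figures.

2.14

ω = 2π·1289/60 = 135 rad/s
For an in-line slider-crank, x = r cosθ + √(L² − r² sin²θ), so v = −rω sinθ·[1 + r cosθ/√(L² − r² sin²θ)].
With r = 0.0171 m, L = 0.0692 m, θ = 53.8°: √(L² − r² sin²θ) = 0.06781 m.
v = −0.0171·135·0.80696·[1 + 0.0171·0.59061/0.06781] = -2.1401 m/s.
|v| = 2.1401 m/s.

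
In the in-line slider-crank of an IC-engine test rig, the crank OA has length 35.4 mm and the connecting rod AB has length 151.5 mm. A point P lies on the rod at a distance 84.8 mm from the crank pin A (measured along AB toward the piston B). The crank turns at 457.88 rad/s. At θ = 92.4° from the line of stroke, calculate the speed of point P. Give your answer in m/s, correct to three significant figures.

ω = 457.9 rad/s.  Crank-pin speed |V_A| = rω = 16.209 m/s, perpendicular to OA.
Rod angle: sinφ = −(r/L) sinθ ⇒ φ = -13.501°; ω_rod = −rω cosθ/√(L²−r²sin²θ) = +4.6076 rad/s.
V_P = V_A + ω_rod × AP, with AP = 0.0848 m along the rod.
Components: V_Px = −rω sinθ − a·ω_rod·sinφ = -16.104 m/s;  V_Py = rω cosθ + a·ω_rod·cosφ = -0.29883 m/s.
|V_P| = √(V_Px² + V_Py²) = 16.106 m/s.

16.1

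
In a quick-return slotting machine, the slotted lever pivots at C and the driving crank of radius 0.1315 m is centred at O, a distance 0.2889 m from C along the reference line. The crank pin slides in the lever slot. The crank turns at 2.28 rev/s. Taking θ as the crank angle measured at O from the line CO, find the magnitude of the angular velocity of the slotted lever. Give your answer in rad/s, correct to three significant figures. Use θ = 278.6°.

2.94

ω = 14.33 rad/s (from 2.28 rev/s).
Crank pin A relative to C: A = (d + r cosθ, r sinθ); lever angle φ = atan2(r sinθ, d + r cosθ).
Differentiating tanφ: φ̇ = rω(d cosθ + r)/(d² + r² + 2dr cosθ).
d² + r² + 2dr cosθ = |CA|² = 0.112117 m²;  d cosθ + r = +0.1747 m.
|ω_lever| = |0.1315·14.33·+0.1747| / 0.112117 = 2.9354 rad/s.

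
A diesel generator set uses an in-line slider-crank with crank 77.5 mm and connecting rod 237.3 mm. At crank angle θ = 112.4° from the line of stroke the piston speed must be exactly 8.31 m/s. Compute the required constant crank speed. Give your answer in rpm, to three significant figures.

For an in-line slider-crank, |v_piston| = rω|sinθ|·[1 + r cosθ/√(L² − r² sin²θ)].
With r = 0.0775 m, L = 0.2373 m, θ = 112.4°: the bracketed kinematic factor |dx/dθ| = 0.062298 m.
ω = v/|dx/dθ| = 8.31/0.062298 = 133.39 rad/s.
N = 60ω/(2π) = 1273.8 rpm.

1270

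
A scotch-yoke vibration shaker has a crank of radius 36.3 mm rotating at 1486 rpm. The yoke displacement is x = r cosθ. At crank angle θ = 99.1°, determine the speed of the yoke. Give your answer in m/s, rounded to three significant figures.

ω = 155.6 rad/s (from 1486 rpm).
x = r cosθ ⇒ ẋ = −rω sinθ.
|v| = rω|sinθ| = 0.0363·155.6·|sin 99.1°| = 5.5777 m/s.

5.58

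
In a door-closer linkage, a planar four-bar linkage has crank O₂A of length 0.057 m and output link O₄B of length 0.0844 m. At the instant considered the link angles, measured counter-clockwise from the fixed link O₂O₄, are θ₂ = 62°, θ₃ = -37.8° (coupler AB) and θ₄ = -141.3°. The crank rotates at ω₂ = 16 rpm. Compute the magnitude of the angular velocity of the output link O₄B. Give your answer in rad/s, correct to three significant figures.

1.15

ω₂ = 1.676 rad/s (from 16 rpm).
Differentiating the loop-closure r₂e^{iθ₂}+r₃e^{iθ₃}=r₁+r₄e^{iθ₄} gives r₂ω₂e^{iθ₂}+r₃ω₃e^{iθ₃}=r₄ω₄e^{iθ₄}.
Eliminating the other unknown: ω₄ = r₂ω₂ sin(θ₂−θ₃) / [r₄ sin(θ₄−θ₃)].
Numerator sine = +0.98541; denominator sine = -0.97237.
Result = 0.057·1.676·(+0.98541) / (0.0844·(-0.97237)) = -1.1467 rad/s; magnitude 1.1467 rad/s.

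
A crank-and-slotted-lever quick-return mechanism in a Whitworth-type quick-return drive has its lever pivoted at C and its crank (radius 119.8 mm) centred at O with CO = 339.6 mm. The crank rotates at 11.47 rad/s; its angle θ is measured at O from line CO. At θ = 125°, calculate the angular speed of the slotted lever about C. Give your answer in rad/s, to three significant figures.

1.24

ω = 11.47 rad/s
Crank pin A relative to C: A = (d + r cosθ, r sinθ); lever angle φ = atan2(r sinθ, d + r cosθ).
Differentiating tanφ: φ̇ = rω(d cosθ + r)/(d² + r² + 2dr cosθ).
d² + r² + 2dr cosθ = |CA|² = 0.0830093 m²;  d cosθ + r = -0.074987 m.
|ω_lever| = |0.1198·11.47·-0.074987| / 0.0830093 = 1.2413 rad/s.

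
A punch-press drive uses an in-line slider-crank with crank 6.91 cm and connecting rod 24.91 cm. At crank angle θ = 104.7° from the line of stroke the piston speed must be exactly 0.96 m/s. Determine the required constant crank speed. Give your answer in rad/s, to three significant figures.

15.5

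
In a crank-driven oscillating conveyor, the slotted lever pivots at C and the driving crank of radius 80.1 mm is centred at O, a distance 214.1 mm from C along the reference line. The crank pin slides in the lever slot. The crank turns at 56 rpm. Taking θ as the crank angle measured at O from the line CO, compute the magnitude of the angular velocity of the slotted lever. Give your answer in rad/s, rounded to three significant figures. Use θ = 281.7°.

ω = 5.864 rad/s (from 56 rpm).
Crank pin A relative to C: A = (d + r cosθ, r sinθ); lever angle φ = atan2(r sinθ, d + r cosθ).
Differentiating tanφ: φ̇ = rω(d cosθ + r)/(d² + r² + 2dr cosθ).
d² + r² + 2dr cosθ = |CA|² = 0.0592102 m²;  d cosθ + r = +0.12352 m.
|ω_lever| = |0.0801·5.864·+0.12352| / 0.0592102 = 0.97989 rad/s.

0.980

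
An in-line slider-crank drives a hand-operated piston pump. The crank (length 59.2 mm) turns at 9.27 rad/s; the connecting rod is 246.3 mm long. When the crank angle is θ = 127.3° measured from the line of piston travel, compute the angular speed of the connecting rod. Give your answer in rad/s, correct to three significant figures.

ω = 9.27 rad/s
The rod makes angle φ with the slider axis where L sinφ = r sinθ; differentiating, L cosφ·φ̇ = r ω cosθ.
L cosφ = √(L² − r² sin²θ) = 0.24176 m.
|ω_rod| = r ω |cosθ| / √(L² − r² sin²θ) = 0.0592·9.27·0.60599/0.24176 = 1.3756 rad/s.

1.38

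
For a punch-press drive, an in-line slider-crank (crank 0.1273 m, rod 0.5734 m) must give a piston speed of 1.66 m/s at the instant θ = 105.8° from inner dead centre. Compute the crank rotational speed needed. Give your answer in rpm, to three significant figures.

138

For an in-line slider-crank, |v_piston| = rω|sinθ|·[1 + r cosθ/√(L² − r² sin²θ)].
With r = 0.1273 m, L = 0.5734 m, θ = 105.8°: the bracketed kinematic factor |dx/dθ| = 0.11491 m.
ω = v/|dx/dθ| = 1.66/0.11491 = 14.446 rad/s.
N = 60ω/(2π) = 137.95 rpm.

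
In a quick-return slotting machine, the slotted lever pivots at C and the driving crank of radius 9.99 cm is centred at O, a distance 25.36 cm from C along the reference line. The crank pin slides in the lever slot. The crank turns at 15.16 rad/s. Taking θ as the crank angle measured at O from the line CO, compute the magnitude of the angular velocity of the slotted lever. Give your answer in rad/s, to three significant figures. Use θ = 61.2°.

3.41

ω = 15.16 rad/s
Crank pin A relative to C: A = (d + r cosθ, r sinθ); lever angle φ = atan2(r sinθ, d + r cosθ).
Differentiating tanφ: φ̇ = rω(d cosθ + r)/(d² + r² + 2dr cosθ).
d² + r² + 2dr cosθ = |CA|² = 0.0987031 m²;  d cosθ + r = +0.22207 m.
|ω_lever| = |0.0999·15.16·+0.22207| / 0.0987031 = 3.4074 rad/s.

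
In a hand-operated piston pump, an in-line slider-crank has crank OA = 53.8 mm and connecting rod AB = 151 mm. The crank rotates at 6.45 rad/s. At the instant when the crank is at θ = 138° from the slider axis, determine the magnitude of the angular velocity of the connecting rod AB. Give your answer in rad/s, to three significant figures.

ω = 6.45 rad/s
The rod makes angle φ with the slider axis where L sinφ = r sinθ; differentiating, L cosφ·φ̇ = r ω cosθ.
L cosφ = √(L² − r² sin²θ) = 0.14665 m.
|ω_rod| = r ω |cosθ| / √(L² − r² sin²θ) = 0.0538·6.45·0.74314/0.14665 = 1.7585 rad/s.

1.76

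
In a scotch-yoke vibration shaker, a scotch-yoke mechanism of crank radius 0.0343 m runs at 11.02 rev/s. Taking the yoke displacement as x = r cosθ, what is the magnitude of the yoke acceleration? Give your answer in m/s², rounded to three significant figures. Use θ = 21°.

ω = 69.24 rad/s (from 11.02 rev/s).
x = r cosθ ⇒ ẍ = −rω² cosθ (ω constant).
|a| = rω²|cosθ| = 0.0343·(69.24)²·|cos 21°| = 153.52 m/s².

154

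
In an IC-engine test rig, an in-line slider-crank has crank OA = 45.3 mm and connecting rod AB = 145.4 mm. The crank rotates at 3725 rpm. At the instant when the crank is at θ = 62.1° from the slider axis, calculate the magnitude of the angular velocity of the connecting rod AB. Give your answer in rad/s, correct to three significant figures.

59.2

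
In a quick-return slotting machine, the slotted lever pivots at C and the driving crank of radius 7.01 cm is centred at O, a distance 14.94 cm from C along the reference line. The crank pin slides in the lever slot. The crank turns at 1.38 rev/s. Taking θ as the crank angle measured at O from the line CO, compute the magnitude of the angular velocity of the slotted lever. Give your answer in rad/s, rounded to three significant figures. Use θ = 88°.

ω = 8.671 rad/s (from 1.38 rev/s).
Crank pin A relative to C: A = (d + r cosθ, r sinθ); lever angle φ = atan2(r sinθ, d + r cosθ).
Differentiating tanφ: φ̇ = rω(d cosθ + r)/(d² + r² + 2dr cosθ).
d² + r² + 2dr cosθ = |CA|² = 0.0279654 m²;  d cosθ + r = +0.075314 m.
|ω_lever| = |0.0701·8.671·+0.075314| / 0.0279654 = 1.6369 rad/s.

1.64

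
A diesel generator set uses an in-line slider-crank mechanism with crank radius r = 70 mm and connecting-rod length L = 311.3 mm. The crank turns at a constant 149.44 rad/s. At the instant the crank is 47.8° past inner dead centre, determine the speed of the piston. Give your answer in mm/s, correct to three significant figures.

ω = 149.4 rad/s
For an in-line slider-crank, x = r cosθ + √(L² − r² sin²θ), so v = −rω sinθ·[1 + r cosθ/√(L² − r² sin²θ)].
With r = 0.07 m, L = 0.3113 m, θ = 47.8°: √(L² − r² sin²θ) = 0.30695 m.
v = −0.07·149.4·0.74080·[1 + 0.07·0.67172/0.30695] = -8.9365 m/s.
|v| = 8.9365 m/s = 8936.5 mm/s.

8940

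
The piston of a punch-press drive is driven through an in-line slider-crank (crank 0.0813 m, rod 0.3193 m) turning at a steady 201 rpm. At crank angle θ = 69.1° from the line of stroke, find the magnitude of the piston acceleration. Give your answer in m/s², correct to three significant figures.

ω = 2π·201/60 = 21.05 rad/s
x(θ) = r cosθ + √(L² − r² sin²θ); with ω constant, a = ω²·d²x/dθ².
d²x/dθ² = −r cosθ − r²(cos2θ)/√u − r⁴ sin²2θ/(4u^{3/2}),  u = L² − r² sin²θ = 0.096184 m².
Substituting r = 0.0813 m, L = 0.3193 m, θ = 69.1°: d²x/dθ² = -0.013278 m.
a = ω²·d²x/dθ² = (21.05)²·(-0.013278) = -5.8826 m/s²;  |a| = 5.8826 m/s².

5.88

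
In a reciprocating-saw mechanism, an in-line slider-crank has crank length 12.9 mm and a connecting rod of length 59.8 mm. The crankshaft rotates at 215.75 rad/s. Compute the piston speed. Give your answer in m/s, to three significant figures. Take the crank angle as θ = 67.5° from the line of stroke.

ω = 215.8 rad/s
For an in-line slider-crank, x = r cosθ + √(L² − r² sin²θ), so v = −rω sinθ·[1 + r cosθ/√(L² − r² sin²θ)].
With r = 0.0129 m, L = 0.0598 m, θ = 67.5°: √(L² − r² sin²θ) = 0.0586 m.
v = −0.0129·215.8·0.92388·[1 + 0.0129·0.38268/0.0586] = -2.7879 m/s.
|v| = 2.7879 m/s.

2.79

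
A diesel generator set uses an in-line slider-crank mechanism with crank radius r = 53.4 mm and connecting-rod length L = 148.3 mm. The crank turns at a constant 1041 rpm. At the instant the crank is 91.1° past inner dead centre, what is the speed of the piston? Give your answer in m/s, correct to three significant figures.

ω = 2π·1041/60 = 109 rad/s
For an in-line slider-crank, x = r cosθ + √(L² − r² sin²θ), so v = −rω sinθ·[1 + r cosθ/√(L² − r² sin²θ)].
With r = 0.0534 m, L = 0.1483 m, θ = 91.1°: √(L² − r² sin²θ) = 0.13836 m.
v = −0.0534·109·0.99982·[1 + 0.0534·-0.01920/0.13836] = -5.7771 m/s.
|v| = 5.7771 m/s.

5.78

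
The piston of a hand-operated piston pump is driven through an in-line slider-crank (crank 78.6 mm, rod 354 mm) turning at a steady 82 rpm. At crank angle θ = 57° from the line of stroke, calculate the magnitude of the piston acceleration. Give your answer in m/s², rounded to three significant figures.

ω = 2π·82/60 = 8.587 rad/s
x(θ) = r cosθ + √(L² − r² sin²θ); with ω constant, a = ω²·d²x/dθ².
d²x/dθ² = −r cosθ − r²(cos2θ)/√u − r⁴ sin²2θ/(4u^{3/2}),  u = L² − r² sin²θ = 0.120971 m².
Substituting r = 0.0786 m, L = 0.354 m, θ = 57°: d²x/dθ² = -0.035773 m.
a = ω²·d²x/dθ² = (8.587)²·(-0.035773) = -2.6378 m/s²;  |a| = 2.6378 m/s².

2.64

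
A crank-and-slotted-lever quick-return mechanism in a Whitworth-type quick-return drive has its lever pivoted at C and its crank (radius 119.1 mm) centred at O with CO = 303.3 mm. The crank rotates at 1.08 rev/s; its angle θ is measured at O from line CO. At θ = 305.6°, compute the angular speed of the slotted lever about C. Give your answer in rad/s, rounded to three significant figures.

ω = 6.786 rad/s (from 1.08 rev/s).
Crank pin A relative to C: A = (d + r cosθ, r sinθ); lever angle φ = atan2(r sinθ, d + r cosθ).
Differentiating tanφ: φ̇ = rω(d cosθ + r)/(d² + r² + 2dr cosθ).
d² + r² + 2dr cosθ = |CA|² = 0.148232 m²;  d cosθ + r = +0.29566 m.
|ω_lever| = |0.1191·6.786·+0.29566| / 0.148232 = 1.612 rad/s.

1.61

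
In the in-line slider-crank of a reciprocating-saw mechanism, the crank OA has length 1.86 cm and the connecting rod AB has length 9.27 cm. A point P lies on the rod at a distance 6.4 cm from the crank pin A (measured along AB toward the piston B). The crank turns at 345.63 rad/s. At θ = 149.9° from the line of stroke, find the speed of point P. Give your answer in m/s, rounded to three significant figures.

3.32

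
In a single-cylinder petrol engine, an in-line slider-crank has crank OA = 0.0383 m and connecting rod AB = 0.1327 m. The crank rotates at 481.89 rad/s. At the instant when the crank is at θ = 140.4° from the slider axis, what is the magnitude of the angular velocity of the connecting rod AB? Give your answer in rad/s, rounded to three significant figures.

ω = 481.9 rad/s
The rod makes angle φ with the slider axis where L sinφ = r sinθ; differentiating, L cosφ·φ̇ = r ω cosθ.
L cosφ = √(L² − r² sin²θ) = 0.13043 m.
|ω_rod| = r ω |cosθ| / √(L² − r² sin²θ) = 0.0383·481.9·0.77051/0.13043 = 109.03 rad/s.

109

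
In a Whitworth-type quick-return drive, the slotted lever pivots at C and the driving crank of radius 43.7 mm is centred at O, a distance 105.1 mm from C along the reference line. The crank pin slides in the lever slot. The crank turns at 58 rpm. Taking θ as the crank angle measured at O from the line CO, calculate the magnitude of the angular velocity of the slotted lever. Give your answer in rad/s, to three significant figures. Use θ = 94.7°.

ω = 6.074 rad/s (from 58 rpm).
Crank pin A relative to C: A = (d + r cosθ, r sinθ); lever angle φ = atan2(r sinθ, d + r cosθ).
Differentiating tanφ: φ̇ = rω(d cosθ + r)/(d² + r² + 2dr cosθ).
d² + r² + 2dr cosθ = |CA|² = 0.012203 m²;  d cosθ + r = +0.035088 m.
|ω_lever| = |0.0437·6.074·+0.035088| / 0.012203 = 0.76319 rad/s.

0.763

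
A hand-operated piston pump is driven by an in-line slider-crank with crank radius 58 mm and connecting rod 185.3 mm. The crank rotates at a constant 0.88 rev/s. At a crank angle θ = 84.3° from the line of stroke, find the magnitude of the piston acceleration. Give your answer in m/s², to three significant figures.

0.396

ω = 2π·0.88 = 5.529 rad/s
x(θ) = r cosθ + √(L² − r² sin²θ); with ω constant, a = ω²·d²x/dθ².
d²x/dθ² = −r cosθ − r²(cos2θ)/√u − r⁴ sin²2θ/(4u^{3/2}),  u = L² − r² sin²θ = 0.0310053 m².
Substituting r = 0.058 m, L = 0.1853 m, θ = 84.3°: d²x/dθ² = +0.012947 m.
a = ω²·d²x/dθ² = (5.529)²·(+0.012947) = +0.39581 m/s²;  |a| = 0.39581 m/s².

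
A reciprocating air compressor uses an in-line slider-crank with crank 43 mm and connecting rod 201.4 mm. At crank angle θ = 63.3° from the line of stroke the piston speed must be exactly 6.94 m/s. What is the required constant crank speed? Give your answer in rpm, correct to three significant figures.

For an in-line slider-crank, |v_piston| = rω|sinθ|·[1 + r cosθ/√(L² − r² sin²θ)].
With r = 0.043 m, L = 0.2014 m, θ = 63.3°: the bracketed kinematic factor |dx/dθ| = 0.042169 m.
ω = v/|dx/dθ| = 6.94/0.042169 = 164.58 rad/s.
N = 60ω/(2π) = 1571.6 rpm.

1570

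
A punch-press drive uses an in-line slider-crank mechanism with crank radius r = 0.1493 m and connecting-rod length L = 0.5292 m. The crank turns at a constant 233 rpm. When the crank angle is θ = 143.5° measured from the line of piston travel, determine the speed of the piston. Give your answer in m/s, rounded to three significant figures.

1.67

ω = 2π·233/60 = 24.4 rad/s
For an in-line slider-crank, x = r cosθ + √(L² − r² sin²θ), so v = −rω sinθ·[1 + r cosθ/√(L² − r² sin²θ)].
With r = 0.1493 m, L = 0.5292 m, θ = 143.5°: √(L² − r² sin²θ) = 0.5217 m.
v = −0.1493·24.4·0.59482·[1 + 0.1493·-0.80386/0.5217] = -1.6684 m/s.
|v| = 1.6684 m/s.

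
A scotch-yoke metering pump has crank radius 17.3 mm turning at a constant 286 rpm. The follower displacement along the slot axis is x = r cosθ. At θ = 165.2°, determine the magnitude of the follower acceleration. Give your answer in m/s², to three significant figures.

15.0

ω = 29.95 rad/s (from 286 rpm).
x = r cosθ ⇒ ẍ = −rω² cosθ (ω constant).
|a| = rω²|cosθ| = 0.0173·(29.95)²·|cos 165.2°| = 15.003 m/s².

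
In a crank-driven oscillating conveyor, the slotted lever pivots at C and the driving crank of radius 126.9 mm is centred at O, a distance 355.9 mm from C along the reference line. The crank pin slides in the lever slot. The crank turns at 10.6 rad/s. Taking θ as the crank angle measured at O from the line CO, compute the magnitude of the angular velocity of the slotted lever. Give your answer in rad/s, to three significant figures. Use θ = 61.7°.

2.14

ω = 10.6 rad/s
Crank pin A relative to C: A = (d + r cosθ, r sinθ); lever angle φ = atan2(r sinθ, d + r cosθ).
Differentiating tanφ: φ̇ = rω(d cosθ + r)/(d² + r² + 2dr cosθ).
d² + r² + 2dr cosθ = |CA|² = 0.185592 m²;  d cosθ + r = +0.29563 m.
|ω_lever| = |0.1269·10.6·+0.29563| / 0.185592 = 2.1427 rad/s.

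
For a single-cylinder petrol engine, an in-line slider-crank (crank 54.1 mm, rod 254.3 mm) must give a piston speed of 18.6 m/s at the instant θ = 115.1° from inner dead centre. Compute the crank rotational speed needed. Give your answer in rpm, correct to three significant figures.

3990

For an in-line slider-crank, |v_piston| = rω|sinθ|·[1 + r cosθ/√(L² − r² sin²θ)].
With r = 0.0541 m, L = 0.2543 m, θ = 115.1°: the bracketed kinematic factor |dx/dθ| = 0.044486 m.
ω = v/|dx/dθ| = 18.6/0.044486 = 418.11 rad/s.
N = 60ω/(2π) = 3992.7 rpm.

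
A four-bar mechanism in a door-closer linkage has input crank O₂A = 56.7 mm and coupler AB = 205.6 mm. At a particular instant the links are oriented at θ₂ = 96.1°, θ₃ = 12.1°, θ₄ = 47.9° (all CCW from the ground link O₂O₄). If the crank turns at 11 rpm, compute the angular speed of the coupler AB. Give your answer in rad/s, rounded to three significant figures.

0.405

ω₂ = 1.152 rad/s (from 11 rpm).
Differentiating the loop-closure r₂e^{iθ₂}+r₃e^{iθ₃}=r₁+r₄e^{iθ₄} gives r₂ω₂e^{iθ₂}+r₃ω₃e^{iθ₃}=r₄ω₄e^{iθ₄}.
Eliminating the other unknown: ω₃ = r₂ω₂ sin(θ₄−θ₂) / [r₃ sin(θ₃−θ₄)].
Numerator sine = -0.74548; denominator sine = -0.58496.
Result = 0.0567·1.152·(-0.74548) / (0.2056·(-0.58496)) = +0.40485 rad/s; magnitude 0.40485 rad/s.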